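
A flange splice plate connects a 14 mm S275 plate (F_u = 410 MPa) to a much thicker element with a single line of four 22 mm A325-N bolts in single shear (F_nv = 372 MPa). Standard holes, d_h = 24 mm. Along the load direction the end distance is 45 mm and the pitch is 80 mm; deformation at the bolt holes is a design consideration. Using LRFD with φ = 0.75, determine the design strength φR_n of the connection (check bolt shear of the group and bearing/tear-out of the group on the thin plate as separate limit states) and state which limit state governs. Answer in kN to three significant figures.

Bolt shear: A_b = π·22²/4 = 380.1 mm²; R_n = 372 × 380.1 × 4 × 1 / 1000 = 565.6 kN → 0.75 × 565.6 = 424 kN.
Bearing (1.2 l_c t F_u ≤ 2.4 d t F_u): upper limit = 2.4·22·14·410 / 1000 = 303.1 kN.
  Edge l_c = 45 − 24/2 = 33 → r_n = 227.3 kN; interior l_c = 80 − 24 = 56 → r_n = 303.1 kN.
  R_n,bearing = 1·227.3 + 3·303.1 = 1137 kN → 0.75 × 1137 = 852 kN.
Bolt shear governs: 424 kN.

424 kN (bolt shear governs)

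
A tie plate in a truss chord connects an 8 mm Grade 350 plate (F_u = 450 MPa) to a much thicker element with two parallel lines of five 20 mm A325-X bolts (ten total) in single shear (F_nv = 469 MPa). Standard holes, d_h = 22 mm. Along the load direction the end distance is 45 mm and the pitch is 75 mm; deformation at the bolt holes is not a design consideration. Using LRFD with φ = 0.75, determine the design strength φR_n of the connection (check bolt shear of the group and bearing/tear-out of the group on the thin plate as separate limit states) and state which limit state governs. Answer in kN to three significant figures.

1110 kN (bolt shear governs)

Bolt shear: A_b = π·20²/4 = 314.2 mm²; R_n = 469 × 314.2 × 10 × 1 / 1000 = 1473 kN → 0.75 × 1473 = 1110 kN.
Bearing (1.5 l_c t F_u ≤ 3.0 d t F_u): upper limit = 3.0·20·8·450 / 1000 = 216 kN.
  Edge l_c = 45 − 22/2 = 34 → r_n = 183.6 kN; interior l_c = 75 − 22 = 53 → r_n = 216 kN.
  R_n,bearing = 2·183.6 + 8·216 = 2095 kN → 0.75 × 2095 = 1570 kN.
Bolt shear governs: 1110 kN.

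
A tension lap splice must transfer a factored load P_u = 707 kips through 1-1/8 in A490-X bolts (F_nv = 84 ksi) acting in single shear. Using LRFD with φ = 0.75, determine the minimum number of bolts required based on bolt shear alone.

A_b = π·1.125²/4 = 0.994 in².
Per-bolt design strength φR_n = 0.75 × 84 × 0.994 × 1 = 62.62 kips.
n ≥ 707 / 62.62 = 11.29 → use 12 bolts.

12 bolts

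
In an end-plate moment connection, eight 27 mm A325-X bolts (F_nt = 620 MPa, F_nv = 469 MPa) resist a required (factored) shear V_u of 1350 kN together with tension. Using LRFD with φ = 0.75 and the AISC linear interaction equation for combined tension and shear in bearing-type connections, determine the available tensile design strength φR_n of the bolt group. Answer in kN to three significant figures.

A_b = π·27²/4 = 572.6 mm²; f_rv = 1350 × 1000 / (8 × 572.6) = 294.7 MPa.
F'_nt = 1.3 F_nt − (F_nt / φF_nv) f_rv = 1.3·620 − (620/(0.75·469))·294.7 = 286.5 MPa, capped at F_nt → F'_nt = 286.5 MPa.
R_n = F'_nt · A_b · n = 286.5 × 572.6 × 8 / 1000 = 1312 kN.
Design strength φR_n = 0.75 × 1312 = 984 kN.

984 kN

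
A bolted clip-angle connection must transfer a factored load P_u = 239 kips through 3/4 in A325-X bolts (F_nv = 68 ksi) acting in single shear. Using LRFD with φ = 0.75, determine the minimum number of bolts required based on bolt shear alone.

A_b = π·0.75²/4 = 0.4418 in².
Per-bolt design strength φR_n = 0.75 × 68 × 0.4418 × 1 = 22.53 kips.
n ≥ 239 / 22.53 = 10.61 → use 11 bolts.

11 bolts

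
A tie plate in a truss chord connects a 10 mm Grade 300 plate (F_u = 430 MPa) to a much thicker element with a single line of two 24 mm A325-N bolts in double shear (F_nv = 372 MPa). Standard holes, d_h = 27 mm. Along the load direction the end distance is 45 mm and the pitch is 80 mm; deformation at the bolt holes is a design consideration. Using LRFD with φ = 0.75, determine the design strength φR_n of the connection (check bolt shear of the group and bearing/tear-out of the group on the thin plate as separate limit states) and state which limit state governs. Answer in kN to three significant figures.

308 kN (bearing governs)

Bolt shear: A_b = π·24²/4 = 452.4 mm²; R_n = 372 × 452.4 × 2 × 2 / 1000 = 673.2 kN → 0.75 × 673.2 = 505 kN.
Bearing (1.2 l_c t F_u ≤ 2.4 d t F_u): upper limit = 2.4·24·10·430 / 1000 = 247.7 kN.
  Edge l_c = 45 − 27/2 = 31.5 → r_n = 162.5 kN; interior l_c = 80 − 27 = 53 → r_n = 247.7 kN.
  R_n,bearing = 1·162.5 + 1·247.7 = 410.2 kN → 0.75 × 410.2 = 308 kN.
Bearing governs: 308 kN.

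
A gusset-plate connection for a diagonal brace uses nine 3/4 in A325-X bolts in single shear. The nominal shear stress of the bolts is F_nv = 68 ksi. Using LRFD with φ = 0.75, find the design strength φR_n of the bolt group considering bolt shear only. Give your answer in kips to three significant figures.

203 kips

A_b = π × 0.75² / 4 = 0.4418 in².
R_n = F_nv · A_b · n · n_s = 68 × 0.4418 × 9 × 1 = 270.4 kips.
Design strength φR_n = 0.75 × 270.4 = 203 kips.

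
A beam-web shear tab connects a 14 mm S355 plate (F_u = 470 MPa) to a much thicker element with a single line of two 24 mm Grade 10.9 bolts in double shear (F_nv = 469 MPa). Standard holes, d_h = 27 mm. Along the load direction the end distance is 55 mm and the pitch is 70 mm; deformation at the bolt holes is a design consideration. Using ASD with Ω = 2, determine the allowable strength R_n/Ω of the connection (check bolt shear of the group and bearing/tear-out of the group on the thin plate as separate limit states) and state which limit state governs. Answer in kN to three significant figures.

334 kN (bearing governs)

Bolt shear: A_b = π·24²/4 = 452.4 mm²; R_n = 469 × 452.4 × 2 × 2 / 1000 = 848.7 kN → 848.7 / 2 = 424 kN.
Bearing (1.2 l_c t F_u ≤ 2.4 d t F_u): upper limit = 2.4·24·14·470 / 1000 = 379 kN.
  Edge l_c = 55 − 27/2 = 41.5 → r_n = 327.7 kN; interior l_c = 70 − 27 = 43 → r_n = 339.5 kN.
  R_n,bearing = 1·327.7 + 1·339.5 = 667.2 kN → 667.2 / 2 = 334 kN.
Bearing governs: 334 kN.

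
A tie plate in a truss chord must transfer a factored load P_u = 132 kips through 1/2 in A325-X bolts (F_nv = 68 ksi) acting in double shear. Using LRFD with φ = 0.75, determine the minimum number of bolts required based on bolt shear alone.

7 bolts

A_b = π·0.5²/4 = 0.1963 in².
Per-bolt design strength φR_n = 0.75 × 68 × 0.1963 × 2 = 20.03 kips.
n ≥ 132 / 20.03 = 6.591 → use 7 bolts.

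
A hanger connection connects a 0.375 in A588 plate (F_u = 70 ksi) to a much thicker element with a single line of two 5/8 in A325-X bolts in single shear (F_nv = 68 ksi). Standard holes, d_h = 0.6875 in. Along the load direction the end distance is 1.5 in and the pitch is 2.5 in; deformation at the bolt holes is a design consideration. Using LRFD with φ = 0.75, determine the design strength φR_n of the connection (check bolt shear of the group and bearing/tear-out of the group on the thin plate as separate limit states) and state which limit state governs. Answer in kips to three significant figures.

31.3 kips (bolt shear governs)

Bolt shear: A_b = π·0.625²/4 = 0.3068 in²; R_n = 68 × 0.3068 × 2 × 1 = 41.72 kips → 0.75 × 41.72 = 31.3 kips.
Bearing (1.2 l_c t F_u ≤ 2.4 d t F_u): upper limit = 2.4·0.625·0.375·70 = 39.38 kips.
  Edge l_c = 1.5 − 0.6875/2 = 1.156 → r_n = 36.42 kips; interior l_c = 2.5 − 0.6875 = 1.812 → r_n = 39.38 kips.
  R_n,bearing = 1·36.42 + 1·39.38 = 75.8 kips → 0.75 × 75.8 = 56.8 kips.
Bolt shear governs: 31.3 kips.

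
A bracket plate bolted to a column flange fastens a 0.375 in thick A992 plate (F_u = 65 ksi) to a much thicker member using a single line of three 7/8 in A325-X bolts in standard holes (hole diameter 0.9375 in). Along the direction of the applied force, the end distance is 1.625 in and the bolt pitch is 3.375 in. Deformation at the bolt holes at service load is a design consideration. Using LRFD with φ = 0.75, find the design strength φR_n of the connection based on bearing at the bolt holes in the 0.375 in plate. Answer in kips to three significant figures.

Per bolt r_n = 1.2 l_c t F_u ≤ 2.4 d t F_u; upper limit = 2.4 × 0.875 × 0.375 × 65 = 51.19 kips.
Edge bolt: l_c = 1.625 − 0.9375/2 = 1.156 in → 1.2 × 1.156 × 0.375 × 65 = 33.82 → r_n = 33.82 kips.
Interior bolts: l_c = 3.375 − 0.9375 = 2.438 in → 1.2 × 2.438 × 0.375 × 65 = 71.3 → r_n = 51.19 kips.
R_n = 1 × 33.82 + 2 × 51.19 = 136.2 kips.
Design strength φR_n = 0.75 × 136.2 = 102 kips.

102 kips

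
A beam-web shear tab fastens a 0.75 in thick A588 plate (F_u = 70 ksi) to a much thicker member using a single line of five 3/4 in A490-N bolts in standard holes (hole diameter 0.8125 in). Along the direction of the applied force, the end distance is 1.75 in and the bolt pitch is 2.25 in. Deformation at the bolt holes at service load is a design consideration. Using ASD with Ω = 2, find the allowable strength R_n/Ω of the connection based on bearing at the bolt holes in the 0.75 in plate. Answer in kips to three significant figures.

Per bolt r_n = 1.2 l_c t F_u ≤ 2.4 d t F_u; upper limit = 2.4 × 0.75 × 0.75 × 70 = 94.5 kips.
Edge bolt: l_c = 1.75 − 0.8125/2 = 1.344 in → 1.2 × 1.344 × 0.75 × 70 = 84.66 → r_n = 84.66 kips.
Interior bolts: l_c = 2.25 − 0.8125 = 1.438 in → 1.2 × 1.438 × 0.75 × 70 = 90.56 → r_n = 90.56 kips.
R_n = 1 × 84.66 + 4 × 90.56 = 446.9 kips.
Allowable strength R_n/Ω = 446.9 / 2 = 223 kips.

223 kips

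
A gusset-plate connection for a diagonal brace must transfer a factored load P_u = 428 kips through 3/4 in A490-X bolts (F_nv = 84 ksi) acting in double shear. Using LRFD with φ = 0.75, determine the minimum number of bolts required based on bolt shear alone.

A_b = π·0.75²/4 = 0.4418 in².
Per-bolt design strength φR_n = 0.75 × 84 × 0.4418 × 2 = 55.67 kips.
n ≥ 428 / 55.67 = 7.689 → use 8 bolts.

8 bolts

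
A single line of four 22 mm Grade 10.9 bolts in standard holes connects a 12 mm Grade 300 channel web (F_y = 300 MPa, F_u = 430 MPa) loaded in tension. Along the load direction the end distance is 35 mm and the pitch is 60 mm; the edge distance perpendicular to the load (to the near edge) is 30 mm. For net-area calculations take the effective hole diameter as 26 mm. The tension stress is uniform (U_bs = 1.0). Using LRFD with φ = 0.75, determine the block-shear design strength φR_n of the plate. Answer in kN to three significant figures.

Shear plane L_v = 35 + 3·60 = 215 mm; A_gv = 215 × 12 = 2580 mm².
A_nv = (215 − 3.5·26) × 12 = 1488 mm².
A_nt = (30 − 0.5·26) × 12 = 204 mm².
0.6 F_u A_nv = 383.9 kN; 0.6 F_y A_gv = 464.4 kN → shear rupture governs the shear term.
R_n = 383.9 + 1.0 × 430 × 204 / 1000 = 471.6 kN.
Design strength φR_n = 0.75 × 471.6 = 354 kN.

354 kN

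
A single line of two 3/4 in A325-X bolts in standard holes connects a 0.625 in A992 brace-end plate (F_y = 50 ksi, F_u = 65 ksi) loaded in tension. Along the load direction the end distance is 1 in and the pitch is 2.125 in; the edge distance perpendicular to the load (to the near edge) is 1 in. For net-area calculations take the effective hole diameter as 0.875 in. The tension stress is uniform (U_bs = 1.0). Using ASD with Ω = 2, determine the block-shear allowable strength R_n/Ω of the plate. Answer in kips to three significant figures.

33.5 kips

Shear plane L_v = 1 + 1·2.125 = 3.125 in; A_gv = 3.125 × 0.625 = 1.953 in².
A_nv = (3.125 − 1.5·0.875) × 0.625 = 1.133 in².
A_nt = (1 − 0.5·0.875) × 0.625 = 0.3516 in².
0.6 F_u A_nv = 44.18 kips; 0.6 F_y A_gv = 58.59 kips → shear rupture governs the shear term.
R_n = 44.18 + 1.0 × 65 × 0.3516 = 67.03 kips.
Allowable strength R_n/Ω = 67.03 / 2 = 33.5 kips.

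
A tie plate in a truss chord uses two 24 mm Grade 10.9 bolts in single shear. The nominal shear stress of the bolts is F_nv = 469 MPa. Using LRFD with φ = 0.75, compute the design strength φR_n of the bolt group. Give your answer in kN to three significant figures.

A_b = π × 24² / 4 = 452.4 mm².
R_n = F_nv · A_b · n · n_s = 469 × 452.4 × 2 × 1 / 1000 = 424.3 kN.
Design strength φR_n = 0.75 × 424.3 = 318 kN.

318 kN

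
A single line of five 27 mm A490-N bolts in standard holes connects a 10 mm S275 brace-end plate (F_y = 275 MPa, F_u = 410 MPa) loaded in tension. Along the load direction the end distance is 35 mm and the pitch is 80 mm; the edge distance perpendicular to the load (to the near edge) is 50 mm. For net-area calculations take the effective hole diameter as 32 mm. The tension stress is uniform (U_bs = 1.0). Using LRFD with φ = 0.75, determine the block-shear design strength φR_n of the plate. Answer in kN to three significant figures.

Shear plane L_v = 35 + 4·80 = 355 mm; A_gv = 355 × 10 = 3550 mm².
A_nv = (355 − 4.5·32) × 10 = 2110 mm².
A_nt = (50 − 0.5·32) × 10 = 340 mm².
0.6 F_u A_nv = 519.1 kN; 0.6 F_y A_gv = 585.8 kN → shear rupture governs the shear term.
R_n = 519.1 + 1.0 × 410 × 340 / 1000 = 658.5 kN.
Design strength φR_n = 0.75 × 658.5 = 494 kN.

494 kN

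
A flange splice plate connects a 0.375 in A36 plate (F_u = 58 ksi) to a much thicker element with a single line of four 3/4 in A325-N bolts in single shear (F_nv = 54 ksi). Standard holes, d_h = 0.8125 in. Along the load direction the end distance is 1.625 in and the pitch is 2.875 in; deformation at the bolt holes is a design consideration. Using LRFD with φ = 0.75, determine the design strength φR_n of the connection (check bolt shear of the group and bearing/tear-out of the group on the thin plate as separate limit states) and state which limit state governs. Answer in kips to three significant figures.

71.6 kips (bolt shear governs)

Bolt shear: A_b = π·0.75²/4 = 0.4418 in²; R_n = 54 × 0.4418 × 4 × 1 = 95.43 kips → 0.75 × 95.43 = 71.6 kips.
Bearing (1.2 l_c t F_u ≤ 2.4 d t F_u): upper limit = 2.4·0.75·0.375·58 = 39.15 kips.
  Edge l_c = 1.625 − 0.8125/2 = 1.219 → r_n = 31.81 kips; interior l_c = 2.875 − 0.8125 = 2.062 → r_n = 39.15 kips.
  R_n,bearing = 1·31.81 + 3·39.15 = 149.3 kips → 0.75 × 149.3 = 112 kips.
Bolt shear governs: 71.6 kips.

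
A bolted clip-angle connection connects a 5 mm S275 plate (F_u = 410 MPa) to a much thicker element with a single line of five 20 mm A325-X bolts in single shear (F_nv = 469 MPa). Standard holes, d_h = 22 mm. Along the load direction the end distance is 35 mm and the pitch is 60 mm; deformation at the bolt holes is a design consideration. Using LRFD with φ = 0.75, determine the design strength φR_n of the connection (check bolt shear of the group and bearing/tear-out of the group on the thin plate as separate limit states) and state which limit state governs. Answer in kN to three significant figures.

Bolt shear: A_b = π·20²/4 = 314.2 mm²; R_n = 469 × 314.2 × 5 × 1 / 1000 = 736.7 kN → 0.75 × 736.7 = 553 kN.
Bearing (1.2 l_c t F_u ≤ 2.4 d t F_u): upper limit = 2.4·20·5·410 / 1000 = 98.4 kN.
  Edge l_c = 35 − 22/2 = 24 → r_n = 59.04 kN; interior l_c = 60 − 22 = 38 → r_n = 93.48 kN.
  R_n,bearing = 1·59.04 + 4·93.48 = 433 kN → 0.75 × 433 = 325 kN.
Bearing governs: 325 kN.

325 kN (bearing governs)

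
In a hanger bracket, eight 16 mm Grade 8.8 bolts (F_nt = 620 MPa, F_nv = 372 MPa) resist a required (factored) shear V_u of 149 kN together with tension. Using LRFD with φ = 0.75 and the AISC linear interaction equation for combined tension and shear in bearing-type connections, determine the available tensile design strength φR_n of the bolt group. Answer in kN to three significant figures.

A_b = π·16²/4 = 201.1 mm²; f_rv = 149 × 1000 / (8 × 201.1) = 92.63 MPa.
F'_nt = 1.3 F_nt − (F_nt / φF_nv) f_rv = 1.3·620 − (620/(0.75·372))·92.63 = 600.1 MPa, capped at F_nt → F'_nt = 600.1 MPa.
R_n = F'_nt · A_b · n = 600.1 × 201.1 × 8 / 1000 = 965.3 kN.
Design strength φR_n = 0.75 × 965.3 = 724 kN.

724 kN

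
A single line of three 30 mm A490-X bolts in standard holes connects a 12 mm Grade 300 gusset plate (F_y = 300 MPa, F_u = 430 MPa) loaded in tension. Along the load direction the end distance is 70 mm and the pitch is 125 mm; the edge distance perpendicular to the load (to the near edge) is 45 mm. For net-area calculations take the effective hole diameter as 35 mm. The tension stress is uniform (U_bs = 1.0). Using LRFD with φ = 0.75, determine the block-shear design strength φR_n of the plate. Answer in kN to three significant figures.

Shear plane L_v = 70 + 2·125 = 320 mm; A_gv = 320 × 12 = 3840 mm².
A_nv = (320 − 2.5·35) × 12 = 2790 mm².
A_nt = (45 − 0.5·35) × 12 = 330 mm².
0.6 F_u A_nv = 719.8 kN; 0.6 F_y A_gv = 691.2 kN → shear yielding governs the shear term.
R_n = 691.2 + 1.0 × 430 × 330 / 1000 = 833.1 kN.
Design strength φR_n = 0.75 × 833.1 = 625 kN.

625 kN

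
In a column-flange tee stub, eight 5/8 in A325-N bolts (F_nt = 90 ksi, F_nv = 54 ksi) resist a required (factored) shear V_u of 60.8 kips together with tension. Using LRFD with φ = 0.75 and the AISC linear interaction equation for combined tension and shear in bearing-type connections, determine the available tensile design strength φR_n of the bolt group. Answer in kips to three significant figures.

114 kips

A_b = π·0.625²/4 = 0.3068 in²; f_rv = 60.8 / (8 × 0.3068) = 24.77 ksi.
F'_nt = 1.3 F_nt − (F_nt / φF_nv) f_rv = 1.3·90 − (90/(0.75·54))·24.77 = 61.95 ksi, capped at F_nt → F'_nt = 61.95 ksi.
R_n = F'_nt · A_b · n = 61.95 × 0.3068 × 8 = 152.1 kips.
Design strength φR_n = 0.75 × 152.1 = 114 kips.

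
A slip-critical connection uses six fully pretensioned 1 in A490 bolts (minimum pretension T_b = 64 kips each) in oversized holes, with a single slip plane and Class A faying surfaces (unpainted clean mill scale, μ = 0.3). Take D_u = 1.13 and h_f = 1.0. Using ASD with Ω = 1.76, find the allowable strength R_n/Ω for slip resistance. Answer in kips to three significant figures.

74 kips

R_n = μ · D_u · h_f · T_b · n_s · n_b = 0.3 × 1.13 × 1.0 × 64 × 1 × 6 = 130.2 kips.
Allowable strength R_n/Ω = 130.2 / 1.76 = 74 kips.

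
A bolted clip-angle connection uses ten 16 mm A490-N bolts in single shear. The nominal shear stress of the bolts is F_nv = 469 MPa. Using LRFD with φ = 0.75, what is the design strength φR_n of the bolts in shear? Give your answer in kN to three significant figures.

707 kN

A_b = π × 16² / 4 = 201.1 mm².
R_n = F_nv · A_b · n · n_s = 469 × 201.1 × 10 × 1 / 1000 = 943 kN.
Design strength φR_n = 0.75 × 943 = 707 kN.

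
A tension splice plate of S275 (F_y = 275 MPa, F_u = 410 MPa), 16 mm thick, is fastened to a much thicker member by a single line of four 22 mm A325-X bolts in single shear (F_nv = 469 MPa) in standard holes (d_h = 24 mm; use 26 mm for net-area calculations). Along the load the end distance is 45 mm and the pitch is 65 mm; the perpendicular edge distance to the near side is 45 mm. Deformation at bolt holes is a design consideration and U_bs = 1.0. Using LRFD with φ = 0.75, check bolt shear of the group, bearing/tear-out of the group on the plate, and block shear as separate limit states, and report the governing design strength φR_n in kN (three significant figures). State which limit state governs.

Bolt shear: A_b = π·22²/4 = 380.1 mm²; R_n = 469 × 380.1 × 4 × 1 / 1000 = 713.1 kN → 0.75 × 713.1 = 535 kN.
Bearing: edge l_c = 33, r_n = 259.8 kN; interior l_c = 41, r_n = 322.8 kN; R_n = 259.8 + 3·322.8 = 1228 kN → 921 kN.
Block shear: A_gv = 3840, A_nv = 2384, A_nt = 512 mm²; R_n = min(0.6F_uA_nv, 0.6F_yA_gv) + U_bs·F_u·A_nt = 796.4 kN → 597 kN.
Bolt shear governs: 535 kN.

535 kN (bolt shear governs)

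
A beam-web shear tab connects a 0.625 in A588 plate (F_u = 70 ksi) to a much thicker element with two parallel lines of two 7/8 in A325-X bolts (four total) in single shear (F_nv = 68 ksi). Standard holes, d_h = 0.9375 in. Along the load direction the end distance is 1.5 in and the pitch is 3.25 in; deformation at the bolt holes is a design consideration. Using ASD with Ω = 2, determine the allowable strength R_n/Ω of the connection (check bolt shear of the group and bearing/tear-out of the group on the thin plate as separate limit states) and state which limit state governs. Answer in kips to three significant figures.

Bolt shear: A_b = π·0.875²/4 = 0.6013 in²; R_n = 68 × 0.6013 × 4 × 1 = 163.6 kips → 163.6 / 2 = 81.8 kips.
Bearing (1.2 l_c t F_u ≤ 2.4 d t F_u): upper limit = 2.4·0.875·0.625·70 = 91.88 kips.
  Edge l_c = 1.5 − 0.9375/2 = 1.031 → r_n = 54.14 kips; interior l_c = 3.25 − 0.9375 = 2.312 → r_n = 91.88 kips.
  R_n,bearing = 2·54.14 + 2·91.88 = 292 kips → 292 / 2 = 146 kips.
Bolt shear governs: 81.8 kips.

81.8 kips (bolt shear governs)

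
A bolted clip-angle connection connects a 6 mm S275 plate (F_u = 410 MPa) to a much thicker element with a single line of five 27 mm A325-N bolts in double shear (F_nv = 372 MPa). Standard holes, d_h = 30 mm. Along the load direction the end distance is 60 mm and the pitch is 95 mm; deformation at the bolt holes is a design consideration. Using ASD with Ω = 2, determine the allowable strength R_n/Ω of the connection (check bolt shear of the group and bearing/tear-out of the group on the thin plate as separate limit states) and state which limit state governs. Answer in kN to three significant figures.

385 kN (bearing governs)

Bolt shear: A_b = π·27²/4 = 572.6 mm²; R_n = 372 × 572.6 × 5 × 2 / 1000 = 2130 kN → 2130 / 2 = 1060 kN.
Bearing (1.2 l_c t F_u ≤ 2.4 d t F_u): upper limit = 2.4·27·6·410 / 1000 = 159.4 kN.
  Edge l_c = 60 − 30/2 = 45 → r_n = 132.8 kN; interior l_c = 95 − 30 = 65 → r_n = 159.4 kN.
  R_n,bearing = 1·132.8 + 4·159.4 = 770.5 kN → 770.5 / 2 = 385 kN.
Bearing governs: 385 kN.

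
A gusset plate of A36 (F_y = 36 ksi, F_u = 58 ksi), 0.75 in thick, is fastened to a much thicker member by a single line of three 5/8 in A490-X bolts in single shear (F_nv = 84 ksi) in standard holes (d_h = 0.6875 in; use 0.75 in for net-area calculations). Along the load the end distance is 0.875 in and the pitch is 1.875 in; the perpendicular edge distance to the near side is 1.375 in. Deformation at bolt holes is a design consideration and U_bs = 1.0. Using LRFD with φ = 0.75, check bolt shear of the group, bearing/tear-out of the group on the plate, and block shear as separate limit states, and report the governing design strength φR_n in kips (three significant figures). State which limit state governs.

58 kips (bolt shear governs)

Bolt shear: A_b = π·0.625²/4 = 0.3068 in²; R_n = 84 × 0.3068 × 3 × 1 = 77.31 kips → 0.75 × 77.31 = 58 kips.
Bearing: edge l_c = 0.5312, r_n = 27.73 kips; interior l_c = 1.188, r_n = 61.99 kips; R_n = 27.73 + 2·61.99 = 151.7 kips → 114 kips.
Block shear: A_gv = 3.469, A_nv = 2.062, A_nt = 0.75 in²; R_n = min(0.6F_uA_nv, 0.6F_yA_gv) + U_bs·F_u·A_nt = 115.3 kips → 86.5 kips.
Bolt shear governs: 58 kips.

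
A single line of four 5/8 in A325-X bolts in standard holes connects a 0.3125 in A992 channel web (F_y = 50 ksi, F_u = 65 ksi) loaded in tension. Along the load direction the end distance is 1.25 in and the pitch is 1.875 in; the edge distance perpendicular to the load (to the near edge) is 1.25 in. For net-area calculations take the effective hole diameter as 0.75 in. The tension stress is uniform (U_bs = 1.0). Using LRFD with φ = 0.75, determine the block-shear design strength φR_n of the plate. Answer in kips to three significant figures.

52.2 kips

Shear plane L_v = 1.25 + 3·1.875 = 6.875 in; A_gv = 6.875 × 0.3125 = 2.148 in².
A_nv = (6.875 − 3.5·0.75) × 0.3125 = 1.328 in².
A_nt = (1.25 − 0.5·0.75) × 0.3125 = 0.2734 in².
0.6 F_u A_nv = 51.8 kips; 0.6 F_y A_gv = 64.45 kips → shear rupture governs the shear term.
R_n = 51.8 + 1.0 × 65 × 0.2734 = 69.57 kips.
Design strength φR_n = 0.75 × 69.57 = 52.2 kips.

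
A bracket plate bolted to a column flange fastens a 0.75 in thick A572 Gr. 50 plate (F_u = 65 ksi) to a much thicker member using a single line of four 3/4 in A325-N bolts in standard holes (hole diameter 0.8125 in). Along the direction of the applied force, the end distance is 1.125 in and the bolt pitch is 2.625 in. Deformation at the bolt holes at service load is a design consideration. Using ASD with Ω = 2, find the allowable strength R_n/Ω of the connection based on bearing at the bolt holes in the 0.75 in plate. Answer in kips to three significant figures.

Per bolt r_n = 1.2 l_c t F_u ≤ 2.4 d t F_u; upper limit = 2.4 × 0.75 × 0.75 × 65 = 87.75 kips.
Edge bolt: l_c = 1.125 − 0.8125/2 = 0.7188 in → 1.2 × 0.7188 × 0.75 × 65 = 42.05 → r_n = 42.05 kips.
Interior bolts: l_c = 2.625 − 0.8125 = 1.812 in → 1.2 × 1.812 × 0.75 × 65 = 106 → r_n = 87.75 kips.
R_n = 1 × 42.05 + 3 × 87.75 = 305.3 kips.
Allowable strength R_n/Ω = 305.3 / 2 = 153 kips.

153 kips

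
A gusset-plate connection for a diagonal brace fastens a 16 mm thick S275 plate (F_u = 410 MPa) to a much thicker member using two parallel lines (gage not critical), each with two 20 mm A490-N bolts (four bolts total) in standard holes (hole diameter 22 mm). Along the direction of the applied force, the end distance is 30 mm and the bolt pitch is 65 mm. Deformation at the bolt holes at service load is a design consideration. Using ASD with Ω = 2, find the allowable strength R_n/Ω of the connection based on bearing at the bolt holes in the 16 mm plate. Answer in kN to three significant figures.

464 kN

Per bolt r_n = 1.2 l_c t F_u ≤ 2.4 d t F_u; upper limit = 2.4 × 20 × 16 × 410 / 1000 = 314.9 kN.
Edge bolt: l_c = 30 − 22/2 = 19 mm → 1.2 × 19 × 16 × 410 / 1000 = 149.6 → r_n = 149.6 kN.
Interior bolts: l_c = 65 − 22 = 43 mm → 1.2 × 43 × 16 × 410 / 1000 = 338.5 → r_n = 314.9 kN.
R_n = 2 × 149.6 + 2 × 314.9 = 928.9 kN.
Allowable strength R_n/Ω = 928.9 / 2 = 464 kN.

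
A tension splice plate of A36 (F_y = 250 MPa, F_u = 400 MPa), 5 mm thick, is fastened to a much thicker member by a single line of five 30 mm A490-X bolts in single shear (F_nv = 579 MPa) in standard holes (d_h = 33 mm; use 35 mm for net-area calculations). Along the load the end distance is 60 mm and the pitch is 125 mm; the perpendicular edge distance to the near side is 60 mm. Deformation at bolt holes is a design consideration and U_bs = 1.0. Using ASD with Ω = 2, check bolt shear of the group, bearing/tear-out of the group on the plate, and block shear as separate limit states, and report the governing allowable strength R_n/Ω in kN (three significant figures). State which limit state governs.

252 kN (block shear governs)

Bolt shear: A_b = π·30²/4 = 706.9 mm²; R_n = 579 × 706.9 × 5 × 1 / 1000 = 2046 kN → 2046 / 2 = 1020 kN.
Bearing: edge l_c = 43.5, r_n = 104.4 kN; interior l_c = 92, r_n = 144 kN; R_n = 104.4 + 4·144 = 680.4 kN → 340 kN.
Block shear: A_gv = 2800, A_nv = 2012, A_nt = 212.5 mm²; R_n = min(0.6F_uA_nv, 0.6F_yA_gv) + U_bs·F_u·A_nt = 505 kN → 252 kN.
Block shear governs: 252 kN.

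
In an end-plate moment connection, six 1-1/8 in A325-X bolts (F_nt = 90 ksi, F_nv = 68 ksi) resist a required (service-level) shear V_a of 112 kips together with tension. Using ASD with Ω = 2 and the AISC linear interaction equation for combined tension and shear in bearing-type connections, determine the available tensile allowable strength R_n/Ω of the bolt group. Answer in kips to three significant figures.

A_b = π·1.125²/4 = 0.994 in²; f_rv = 112 / (6 × 0.994) = 18.78 ksi.
F'_nt = 1.3 F_nt − (Ω F_nt / F_nv) f_rv = 1.3·90 − (2·90/68)·18.78 = 67.29 ksi, capped at F_nt → F'_nt = 67.29 ksi.
R_n = F'_nt · A_b · n = 67.29 × 0.994 × 6 = 401.3 kips.
Allowable strength R_n/Ω = 401.3 / 2 = 201 kips.

201 kips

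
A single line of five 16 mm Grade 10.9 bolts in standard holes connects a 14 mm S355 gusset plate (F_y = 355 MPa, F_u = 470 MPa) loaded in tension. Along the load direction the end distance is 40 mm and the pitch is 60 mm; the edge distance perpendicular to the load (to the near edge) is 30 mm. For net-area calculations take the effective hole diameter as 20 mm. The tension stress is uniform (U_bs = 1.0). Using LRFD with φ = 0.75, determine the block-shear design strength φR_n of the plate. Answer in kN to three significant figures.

661 kN

Shear plane L_v = 40 + 4·60 = 280 mm; A_gv = 280 × 14 = 3920 mm².
A_nv = (280 − 4.5·20) × 14 = 2660 mm².
A_nt = (30 − 0.5·20) × 14 = 280 mm².
0.6 F_u A_nv = 750.1 kN; 0.6 F_y A_gv = 835 kN → shear rupture governs the shear term.
R_n = 750.1 + 1.0 × 470 × 280 / 1000 = 881.7 kN.
Design strength φR_n = 0.75 × 881.7 = 661 kN.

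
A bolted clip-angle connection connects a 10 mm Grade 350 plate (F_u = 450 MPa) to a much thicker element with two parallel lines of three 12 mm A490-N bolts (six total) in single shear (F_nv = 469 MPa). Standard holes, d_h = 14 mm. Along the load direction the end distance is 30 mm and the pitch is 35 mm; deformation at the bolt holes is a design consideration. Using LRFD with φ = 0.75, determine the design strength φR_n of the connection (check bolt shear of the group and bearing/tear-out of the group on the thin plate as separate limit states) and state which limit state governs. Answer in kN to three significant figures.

Bolt shear: A_b = π·12²/4 = 113.1 mm²; R_n = 469 × 113.1 × 6 × 1 / 1000 = 318.3 kN → 0.75 × 318.3 = 239 kN.
Bearing (1.2 l_c t F_u ≤ 2.4 d t F_u): upper limit = 2.4·12·10·450 / 1000 = 129.6 kN.
  Edge l_c = 30 − 14/2 = 23 → r_n = 124.2 kN; interior l_c = 35 − 14 = 21 → r_n = 113.4 kN.
  R_n,bearing = 2·124.2 + 4·113.4 = 702 kN → 0.75 × 702 = 526 kN.
Bolt shear governs: 239 kN.

239 kN (bolt shear governs)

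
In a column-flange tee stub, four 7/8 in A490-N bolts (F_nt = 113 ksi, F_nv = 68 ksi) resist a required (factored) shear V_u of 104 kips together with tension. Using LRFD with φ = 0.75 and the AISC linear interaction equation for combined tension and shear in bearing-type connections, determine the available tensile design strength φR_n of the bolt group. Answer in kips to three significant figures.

92.2 kips

A_b = π·0.875²/4 = 0.6013 in²; f_rv = 104 / (4 × 0.6013) = 43.24 ksi.
F'_nt = 1.3 F_nt − (F_nt / φF_nv) f_rv = 1.3·113 − (113/(0.75·68))·43.24 = 51.1 ksi, capped at F_nt → F'_nt = 51.1 ksi.
R_n = F'_nt · A_b · n = 51.1 × 0.6013 × 4 = 122.9 kips.
Design strength φR_n = 0.75 × 122.9 = 92.2 kips.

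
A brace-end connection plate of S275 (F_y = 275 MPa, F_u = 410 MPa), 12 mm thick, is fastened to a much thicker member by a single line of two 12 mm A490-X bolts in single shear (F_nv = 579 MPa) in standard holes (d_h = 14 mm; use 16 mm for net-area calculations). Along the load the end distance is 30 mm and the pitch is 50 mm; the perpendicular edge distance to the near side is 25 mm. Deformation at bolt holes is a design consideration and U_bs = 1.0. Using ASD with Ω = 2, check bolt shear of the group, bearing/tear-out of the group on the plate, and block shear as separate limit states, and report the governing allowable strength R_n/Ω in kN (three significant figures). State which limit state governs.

65.5 kN (bolt shear governs)

Bolt shear: A_b = π·12²/4 = 113.1 mm²; R_n = 579 × 113.1 × 2 × 1 / 1000 = 131 kN → 131 / 2 = 65.5 kN.
Bearing: edge l_c = 23, r_n = 135.8 kN; interior l_c = 36, r_n = 141.7 kN; R_n = 135.8 + 1·141.7 = 277.5 kN → 139 kN.
Block shear: A_gv = 960, A_nv = 672, A_nt = 204 mm²; R_n = min(0.6F_uA_nv, 0.6F_yA_gv) + U_bs·F_u·A_nt = 242 kN → 121 kN.
Bolt shear governs: 65.5 kN.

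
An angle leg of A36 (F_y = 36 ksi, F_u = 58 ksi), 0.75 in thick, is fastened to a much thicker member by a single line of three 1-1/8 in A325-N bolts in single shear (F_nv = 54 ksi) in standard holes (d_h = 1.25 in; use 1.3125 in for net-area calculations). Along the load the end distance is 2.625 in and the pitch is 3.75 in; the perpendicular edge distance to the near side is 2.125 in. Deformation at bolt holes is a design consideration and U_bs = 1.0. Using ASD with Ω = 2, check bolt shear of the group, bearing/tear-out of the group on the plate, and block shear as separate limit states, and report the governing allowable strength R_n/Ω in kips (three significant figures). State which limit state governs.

Bolt shear: A_b = π·1.125²/4 = 0.994 in²; R_n = 54 × 0.994 × 3 × 1 = 161 kips → 161 / 2 = 80.5 kips.
Bearing: edge l_c = 2, r_n = 104.4 kips; interior l_c = 2.5, r_n = 117.4 kips; R_n = 104.4 + 2·117.4 = 339.3 kips → 170 kips.
Block shear: A_gv = 7.594, A_nv = 5.133, A_nt = 1.102 in²; R_n = min(0.6F_uA_nv, 0.6F_yA_gv) + U_bs·F_u·A_nt = 227.9 kips → 114 kips.
Bolt shear governs: 80.5 kips.

80.5 kips (bolt shear governs)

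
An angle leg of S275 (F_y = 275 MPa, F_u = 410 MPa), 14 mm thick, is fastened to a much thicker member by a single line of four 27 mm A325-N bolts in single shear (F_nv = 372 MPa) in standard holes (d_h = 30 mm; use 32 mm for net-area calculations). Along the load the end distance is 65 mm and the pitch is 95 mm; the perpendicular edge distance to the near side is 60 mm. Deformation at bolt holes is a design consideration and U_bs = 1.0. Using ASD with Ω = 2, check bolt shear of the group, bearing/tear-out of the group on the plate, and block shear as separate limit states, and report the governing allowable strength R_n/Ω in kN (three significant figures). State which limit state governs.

Bolt shear: A_b = π·27²/4 = 572.6 mm²; R_n = 372 × 572.6 × 4 × 1 / 1000 = 852 kN → 852 / 2 = 426 kN.
Bearing: edge l_c = 50, r_n = 344.4 kN; interior l_c = 65, r_n = 372 kN; R_n = 344.4 + 3·372 = 1460 kN → 730 kN.
Block shear: A_gv = 4900, A_nv = 3332, A_nt = 616 mm²; R_n = min(0.6F_uA_nv, 0.6F_yA_gv) + U_bs·F_u·A_nt = 1061 kN → 531 kN.
Bolt shear governs: 426 kN.

426 kN (bolt shear governs)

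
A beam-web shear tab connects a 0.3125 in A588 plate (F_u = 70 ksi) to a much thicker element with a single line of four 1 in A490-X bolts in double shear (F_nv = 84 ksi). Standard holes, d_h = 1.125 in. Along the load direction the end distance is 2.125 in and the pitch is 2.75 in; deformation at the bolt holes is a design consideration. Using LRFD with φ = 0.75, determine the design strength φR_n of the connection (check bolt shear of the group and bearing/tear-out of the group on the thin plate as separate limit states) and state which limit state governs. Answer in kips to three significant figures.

Bolt shear: A_b = π·1²/4 = 0.7854 in²; R_n = 84 × 0.7854 × 4 × 2 = 527.8 kips → 0.75 × 527.8 = 396 kips.
Bearing (1.2 l_c t F_u ≤ 2.4 d t F_u): upper limit = 2.4·1·0.3125·70 = 52.5 kips.
  Edge l_c = 2.125 − 1.125/2 = 1.562 → r_n = 41.02 kips; interior l_c = 2.75 − 1.125 = 1.625 → r_n = 42.66 kips.
  R_n,bearing = 1·41.02 + 3·42.66 = 169 kips → 0.75 × 169 = 127 kips.
Bearing governs: 127 kips.

127 kips (bearing governs)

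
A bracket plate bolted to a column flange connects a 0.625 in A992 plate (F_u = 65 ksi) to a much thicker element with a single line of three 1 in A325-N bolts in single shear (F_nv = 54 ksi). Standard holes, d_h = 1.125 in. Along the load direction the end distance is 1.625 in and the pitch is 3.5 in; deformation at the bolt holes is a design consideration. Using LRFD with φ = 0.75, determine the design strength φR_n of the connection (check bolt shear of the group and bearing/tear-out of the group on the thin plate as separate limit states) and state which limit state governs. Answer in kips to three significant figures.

95.4 kips (bolt shear governs)

Bolt shear: A_b = π·1²/4 = 0.7854 in²; R_n = 54 × 0.7854 × 3 × 1 = 127.2 kips → 0.75 × 127.2 = 95.4 kips.
Bearing (1.2 l_c t F_u ≤ 2.4 d t F_u): upper limit = 2.4·1·0.625·65 = 97.5 kips.
  Edge l_c = 1.625 − 1.125/2 = 1.062 → r_n = 51.8 kips; interior l_c = 3.5 − 1.125 = 2.375 → r_n = 97.5 kips.
  R_n,bearing = 1·51.8 + 2·97.5 = 246.8 kips → 0.75 × 246.8 = 185 kips.
Bolt shear governs: 95.4 kips.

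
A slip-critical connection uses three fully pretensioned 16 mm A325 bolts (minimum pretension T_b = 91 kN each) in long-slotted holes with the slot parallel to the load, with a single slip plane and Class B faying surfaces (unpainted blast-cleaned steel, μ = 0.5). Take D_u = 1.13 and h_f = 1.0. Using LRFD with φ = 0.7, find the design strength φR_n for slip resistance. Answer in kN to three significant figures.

108 kN

R_n = μ · D_u · h_f · T_b · n_s · n_b = 0.5 × 1.13 × 1.0 × 91 × 1 × 3 = 154.2 kN.
Design strength φR_n = 0.7 × 154.2 = 108 kN.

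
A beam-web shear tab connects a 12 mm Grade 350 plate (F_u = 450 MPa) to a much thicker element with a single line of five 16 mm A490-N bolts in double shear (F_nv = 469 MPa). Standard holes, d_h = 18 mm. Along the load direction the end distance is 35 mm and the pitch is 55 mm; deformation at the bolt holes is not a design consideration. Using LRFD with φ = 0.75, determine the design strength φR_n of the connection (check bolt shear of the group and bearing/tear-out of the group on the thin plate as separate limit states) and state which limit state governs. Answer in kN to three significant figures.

707 kN (bolt shear governs)

Bolt shear: A_b = π·16²/4 = 201.1 mm²; R_n = 469 × 201.1 × 5 × 2 / 1000 = 943 kN → 0.75 × 943 = 707 kN.
Bearing (1.5 l_c t F_u ≤ 3.0 d t F_u): upper limit = 3.0·16·12·450 / 1000 = 259.2 kN.
  Edge l_c = 35 − 18/2 = 26 → r_n = 210.6 kN; interior l_c = 55 − 18 = 37 → r_n = 259.2 kN.
  R_n,bearing = 1·210.6 + 4·259.2 = 1247 kN → 0.75 × 1247 = 936 kN.
Bolt shear governs: 707 kN.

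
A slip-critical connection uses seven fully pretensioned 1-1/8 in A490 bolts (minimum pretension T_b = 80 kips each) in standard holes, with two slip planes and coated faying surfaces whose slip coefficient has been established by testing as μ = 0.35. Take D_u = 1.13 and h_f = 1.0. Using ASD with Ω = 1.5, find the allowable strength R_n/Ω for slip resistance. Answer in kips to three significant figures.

R_n = μ · D_u · h_f · T_b · n_s · n_b = 0.35 × 1.13 × 1.0 × 80 × 2 × 7 = 443 kips.
Allowable strength R_n/Ω = 443 / 1.5 = 295 kips.

295 kips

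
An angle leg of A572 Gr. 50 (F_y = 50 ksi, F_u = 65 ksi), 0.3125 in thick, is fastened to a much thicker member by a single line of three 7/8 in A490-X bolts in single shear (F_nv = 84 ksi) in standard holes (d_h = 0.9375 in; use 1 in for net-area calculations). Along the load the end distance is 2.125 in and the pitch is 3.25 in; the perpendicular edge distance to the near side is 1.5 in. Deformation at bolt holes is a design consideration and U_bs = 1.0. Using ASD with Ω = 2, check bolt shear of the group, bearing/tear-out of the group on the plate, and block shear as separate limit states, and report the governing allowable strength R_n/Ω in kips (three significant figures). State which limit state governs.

Bolt shear: A_b = π·0.875²/4 = 0.6013 in²; R_n = 84 × 0.6013 × 3 × 1 = 151.5 kips → 151.5 / 2 = 75.8 kips.
Bearing: edge l_c = 1.656, r_n = 40.37 kips; interior l_c = 2.312, r_n = 42.66 kips; R_n = 40.37 + 2·42.66 = 125.7 kips → 62.8 kips.
Block shear: A_gv = 2.695, A_nv = 1.914, A_nt = 0.3125 in²; R_n = min(0.6F_uA_nv, 0.6F_yA_gv) + U_bs·F_u·A_nt = 94.96 kips → 47.5 kips.
Block shear governs: 47.5 kips.

47.5 kips (block shear governs)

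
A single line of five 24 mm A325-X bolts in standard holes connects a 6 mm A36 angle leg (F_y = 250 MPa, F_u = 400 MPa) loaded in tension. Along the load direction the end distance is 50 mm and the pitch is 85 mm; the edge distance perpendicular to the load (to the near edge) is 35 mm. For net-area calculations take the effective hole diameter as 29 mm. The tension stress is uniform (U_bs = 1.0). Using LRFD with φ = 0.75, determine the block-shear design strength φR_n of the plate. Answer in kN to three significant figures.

Shear plane L_v = 50 + 4·85 = 390 mm; A_gv = 390 × 6 = 2340 mm².
A_nv = (390 − 4.5·29) × 6 = 1557 mm².
A_nt = (35 − 0.5·29) × 6 = 123 mm².
0.6 F_u A_nv = 373.7 kN; 0.6 F_y A_gv = 351 kN → shear yielding governs the shear term.
R_n = 351 + 1.0 × 400 × 123 / 1000 = 400.2 kN.
Design strength φR_n = 0.75 × 400.2 = 300 kN.

300 kN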